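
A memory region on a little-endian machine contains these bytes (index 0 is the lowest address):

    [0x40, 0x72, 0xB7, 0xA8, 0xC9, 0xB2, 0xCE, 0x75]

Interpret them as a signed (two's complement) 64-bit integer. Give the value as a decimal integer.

In little-endian order the low byte comes first in memory.
Reassemble most-significant byte first: 75 CE B2 C9 A8 B7 72 40 → 0x75CEB2C9A8B77240.
0x75CEB2C9A8B77240 = 8488918926828728896.

8488918926828728896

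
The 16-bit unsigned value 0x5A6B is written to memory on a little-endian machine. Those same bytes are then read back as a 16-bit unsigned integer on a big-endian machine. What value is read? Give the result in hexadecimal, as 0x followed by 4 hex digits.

0x6B5A

Stored little-endian, the bytes at ascending addresses are 6B 5A.
Read back as big-endian, the last byte is least significant, giving 0x6B5A.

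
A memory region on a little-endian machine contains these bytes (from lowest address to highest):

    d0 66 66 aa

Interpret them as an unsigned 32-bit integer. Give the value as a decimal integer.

In little-endian order the low byte comes first in memory.
Reassemble most-significant byte first: AA 66 66 D0 → 0xAA6666D0.
0xAA6666D0 = 2858837712.

2858837712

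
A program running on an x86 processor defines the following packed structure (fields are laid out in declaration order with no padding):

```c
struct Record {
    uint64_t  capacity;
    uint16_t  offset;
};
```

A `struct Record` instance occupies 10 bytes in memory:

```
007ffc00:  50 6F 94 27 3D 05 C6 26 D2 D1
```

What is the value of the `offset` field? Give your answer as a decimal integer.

53714

`offset` follows `capacity` (8 bytes), so it starts at byte offset 8 and occupies 2 bytes.
Bytes at offsets 8..9: D2 D1.
Little-endian stores the least-significant byte at the lowest address.
Reassemble most-significant byte first: D1 D2 → 0xD1D2.
0xD1D2 = 53714.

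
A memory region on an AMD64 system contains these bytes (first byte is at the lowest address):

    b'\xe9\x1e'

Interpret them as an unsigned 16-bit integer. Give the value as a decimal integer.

7913

In little-endian order the low byte comes first in memory.
Reassemble most-significant byte first: 1E E9 → 0x1EE9.
0x1EE9 = 7913.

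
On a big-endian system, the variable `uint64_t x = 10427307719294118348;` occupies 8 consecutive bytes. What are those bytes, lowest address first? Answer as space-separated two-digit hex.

90 B5 3D 1F DC 36 E9 CC

10427307719294118348 in hexadecimal, padded to 64 bits, is 0x90B53D1FDC36E9CC.
Split into bytes (most-significant first): 90 B5 3D 1F DC 36 E9 CC.
In big-endian order the high byte comes first in memory.
So the memory order matches the most-significant-first order: 90 B5 3D 1F DC 36 E9 CC.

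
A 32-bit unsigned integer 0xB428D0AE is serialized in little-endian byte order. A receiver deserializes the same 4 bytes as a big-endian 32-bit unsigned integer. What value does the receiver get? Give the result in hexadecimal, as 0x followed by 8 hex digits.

0xAED028B4

Stored little-endian, the bytes at ascending addresses are AE D0 28 B4.
Read back as big-endian, the last byte is least significant, giving 0xAED028B4.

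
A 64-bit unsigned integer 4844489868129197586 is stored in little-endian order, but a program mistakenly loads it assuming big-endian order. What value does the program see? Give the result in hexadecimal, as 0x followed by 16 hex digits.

4844489868129197586 in 64-bit hexadecimal is 0x433B15DE2BD1DE12.
Stored little-endian, the bytes at ascending addresses are 12 DE D1 2B DE 15 3B 43.
Read back as big-endian, the last byte is least significant, giving 0x12DED12BDE153B43.

0x12DED12BDE153B43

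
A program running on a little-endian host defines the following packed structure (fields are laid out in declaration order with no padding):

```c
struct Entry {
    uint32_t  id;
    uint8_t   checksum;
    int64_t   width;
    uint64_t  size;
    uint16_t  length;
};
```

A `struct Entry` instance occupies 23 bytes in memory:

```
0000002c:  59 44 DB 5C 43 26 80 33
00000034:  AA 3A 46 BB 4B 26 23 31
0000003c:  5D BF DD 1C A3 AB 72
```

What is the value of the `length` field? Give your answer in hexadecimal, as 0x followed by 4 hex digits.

0x72AB

`length` follows `id` (4 B), `checksum` (1 B), `width` (8 B), `size` (8 B), so it starts at offset 4 + 1 + 8 + 8 = 21 and occupies 2 bytes.
Bytes at offsets 21..22: AB 72.
Little-endian: lowest address holds the least-significant byte.
Reassemble most-significant byte first: 72 AB → 0x72AB.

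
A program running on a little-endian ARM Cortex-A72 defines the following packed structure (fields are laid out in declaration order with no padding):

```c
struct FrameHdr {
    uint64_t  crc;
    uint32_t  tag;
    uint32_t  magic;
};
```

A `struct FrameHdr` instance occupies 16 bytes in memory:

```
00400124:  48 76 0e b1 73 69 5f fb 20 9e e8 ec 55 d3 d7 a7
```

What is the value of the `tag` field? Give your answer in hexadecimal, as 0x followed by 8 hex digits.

`tag` follows `crc` (8 bytes), so it starts at byte offset 8 and occupies 4 bytes.
Bytes at offsets 8..11: 20 9E E8 EC.
Little-endian: lowest address holds the least-significant byte.
Reassemble most-significant byte first: EC E8 9E 20 → 0xECE89E20.

0xECE89E20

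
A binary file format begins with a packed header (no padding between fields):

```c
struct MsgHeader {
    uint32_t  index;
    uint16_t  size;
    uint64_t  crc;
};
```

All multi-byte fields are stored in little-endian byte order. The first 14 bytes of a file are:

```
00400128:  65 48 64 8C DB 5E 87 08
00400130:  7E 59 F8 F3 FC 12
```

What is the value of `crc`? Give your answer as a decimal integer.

1368236634792659079

`crc` follows `index` (4 B), `size` (2 B), so it starts at offset 4 + 2 = 6 and occupies 8 bytes.
Bytes at offsets 6..13: 87 08 7E 59 F8 F3 FC 12.
Little-endian: lowest address holds the least-significant byte.
Reassemble most-significant byte first: 12 FC F3 F8 59 7E 08 87 → 0x12FCF3F8597E0887.
0x12FCF3F8597E0887 = 1368236634792659079.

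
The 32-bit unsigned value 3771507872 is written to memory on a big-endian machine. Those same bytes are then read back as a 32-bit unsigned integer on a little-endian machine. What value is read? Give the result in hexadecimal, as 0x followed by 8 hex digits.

3771507872 in 32-bit hexadecimal is 0xE0CCA4A0.
Stored big-endian, the bytes at ascending addresses are E0 CC A4 A0.
Read back as little-endian, the first byte is least significant, giving 0xA0A4CCE0.

0xA0A4CCE0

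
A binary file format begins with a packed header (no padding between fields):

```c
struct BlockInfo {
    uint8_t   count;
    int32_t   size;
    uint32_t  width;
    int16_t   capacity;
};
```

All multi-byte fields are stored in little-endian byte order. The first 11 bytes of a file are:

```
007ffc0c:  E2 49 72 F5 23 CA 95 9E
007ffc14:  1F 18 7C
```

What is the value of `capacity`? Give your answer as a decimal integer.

31768

`capacity` follows `count` (1 B), `size` (4 B), `width` (4 B), so it starts at offset 1 + 4 + 4 = 9 and occupies 2 bytes.
Bytes at offsets 9..10: 18 7C.
In little-endian order the low byte comes first in memory.
Reassemble most-significant byte first: 7C 18 → 0x7C18.
0x7C18 = 31768.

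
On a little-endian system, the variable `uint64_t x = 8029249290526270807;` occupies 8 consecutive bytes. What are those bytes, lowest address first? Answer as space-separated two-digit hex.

8029249290526270807 in hexadecimal, padded to 64 bits, is 0x6F6D9FB05EE02557.
Split into bytes (most-significant first): 6F 6D 9F B0 5E E0 25 57.
In little-endian order the low byte comes first in memory.
So at ascending addresses the bytes are 57 25 E0 5E B0 9F 6D 6F.

57 25 E0 5E B0 9F 6D 6F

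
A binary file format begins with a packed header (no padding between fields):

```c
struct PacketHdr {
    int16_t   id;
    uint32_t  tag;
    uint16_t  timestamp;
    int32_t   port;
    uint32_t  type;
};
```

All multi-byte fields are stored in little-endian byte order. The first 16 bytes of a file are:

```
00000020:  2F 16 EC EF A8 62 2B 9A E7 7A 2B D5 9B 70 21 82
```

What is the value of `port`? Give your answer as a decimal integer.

-718570777

`port` follows `id` (2 B), `tag` (4 B), `timestamp` (2 B), so it starts at offset 2 + 4 + 2 = 8 and occupies 4 bytes.
Bytes at offsets 8..11: E7 7A 2B D5.
Little-endian stores the least-significant byte at the lowest address.
Reassemble most-significant byte first: D5 2B 7A E7 → 0xD52B7AE7.
Top bit is set, so as a signed 32-bit value this is 0xD52B7AE7 − 2^32 = -718570777.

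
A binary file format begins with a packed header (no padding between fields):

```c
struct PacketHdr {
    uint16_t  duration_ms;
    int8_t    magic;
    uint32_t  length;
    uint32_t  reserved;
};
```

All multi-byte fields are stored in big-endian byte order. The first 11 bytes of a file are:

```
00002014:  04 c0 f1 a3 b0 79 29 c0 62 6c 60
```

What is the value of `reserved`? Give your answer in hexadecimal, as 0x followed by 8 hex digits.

0xC0626C60

`reserved` follows `duration_ms` (2 B), `magic` (1 B), `length` (4 B), so it starts at offset 2 + 1 + 4 = 7 and occupies 4 bytes.
Bytes at offsets 7..10: C0 62 6C 60.
In big-endian order the high byte comes first in memory.
The bytes are already most-significant first: 0xC0626C60.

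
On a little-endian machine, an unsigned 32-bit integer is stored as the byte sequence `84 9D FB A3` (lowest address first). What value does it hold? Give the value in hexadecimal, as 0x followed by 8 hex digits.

0xA3FB9D84

Little-endian: lowest address holds the least-significant byte.
Reassemble most-significant byte first: A3 FB 9D 84 → 0xA3FB9D84.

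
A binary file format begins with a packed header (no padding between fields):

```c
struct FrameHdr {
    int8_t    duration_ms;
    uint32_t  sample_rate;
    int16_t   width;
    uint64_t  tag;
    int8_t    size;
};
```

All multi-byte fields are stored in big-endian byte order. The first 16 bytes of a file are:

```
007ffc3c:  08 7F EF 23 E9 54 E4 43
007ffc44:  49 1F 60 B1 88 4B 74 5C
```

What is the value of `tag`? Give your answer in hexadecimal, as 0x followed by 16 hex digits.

0x43491F60B1884B74

`tag` follows `duration_ms` (1 B), `sample_rate` (4 B), `width` (2 B), so it starts at offset 1 + 4 + 2 = 7 and occupies 8 bytes.
Bytes at offsets 7..14: 43 49 1F 60 B1 88 4B 74.
Big-endian stores the most-significant byte at the lowest address.
The bytes are already most-significant first: 0x43491F60B1884B74.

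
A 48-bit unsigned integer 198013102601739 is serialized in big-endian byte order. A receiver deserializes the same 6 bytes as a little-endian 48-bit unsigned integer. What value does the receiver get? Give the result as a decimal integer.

12329316259764

198013102601739 in 48-bit hexadecimal is 0xB41784A4360B.
Stored big-endian, the bytes at ascending addresses are B4 17 84 A4 36 0B.
Read back as little-endian, the first byte is least significant, giving 0x0B36A48417B4.
0x0B36A48417B4 = 12329316259764.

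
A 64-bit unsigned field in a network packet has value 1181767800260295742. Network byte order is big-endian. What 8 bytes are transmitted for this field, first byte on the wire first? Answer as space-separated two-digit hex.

10 66 7B 8D 95 82 7C 3E

1181767800260295742 in hexadecimal, padded to 64 bits, is 0x10667B8D95827C3E.
Split into bytes (most-significant first): 10 66 7B 8D 95 82 7C 3E.
In big-endian order the high byte comes first in memory.
So the memory order matches the most-significant-first order: 10 66 7B 8D 95 82 7C 3E.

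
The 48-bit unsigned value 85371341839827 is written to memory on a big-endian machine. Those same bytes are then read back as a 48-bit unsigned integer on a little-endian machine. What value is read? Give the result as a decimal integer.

232123672864077

85371341839827 in 48-bit hexadecimal is 0x4DA510811DD3.
Stored big-endian, the bytes at ascending addresses are 4D A5 10 81 1D D3.
Read back as little-endian, the first byte is least significant, giving 0xD31D8110A54D.
0xD31D8110A54D = 232123672864077.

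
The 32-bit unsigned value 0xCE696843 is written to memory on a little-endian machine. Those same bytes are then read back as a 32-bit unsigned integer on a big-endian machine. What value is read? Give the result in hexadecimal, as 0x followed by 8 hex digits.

Stored little-endian, the bytes at ascending addresses are 43 68 69 CE.
Read back as big-endian, the last byte is least significant, giving 0x436869CE.

0x436869CE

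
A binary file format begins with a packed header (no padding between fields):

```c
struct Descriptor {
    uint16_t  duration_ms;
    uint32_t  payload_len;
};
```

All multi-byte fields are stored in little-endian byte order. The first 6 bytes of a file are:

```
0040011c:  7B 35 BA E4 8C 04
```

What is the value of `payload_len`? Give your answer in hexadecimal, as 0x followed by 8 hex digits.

0x048CE4BA

`payload_len` follows `duration_ms` (2 bytes), so it starts at byte offset 2 and occupies 4 bytes.
Bytes at offsets 2..5: BA E4 8C 04.
Little-endian stores the least-significant byte at the lowest address.
Reassemble most-significant byte first: 04 8C E4 BA → 0x048CE4BA.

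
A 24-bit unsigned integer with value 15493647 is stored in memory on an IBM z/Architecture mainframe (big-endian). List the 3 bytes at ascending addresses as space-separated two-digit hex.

EC 6A 0F

15493647 in hexadecimal, padded to 24 bits, is 0xEC6A0F.
Split into bytes (most-significant first): EC 6A 0F.
In big-endian order the high byte comes first in memory.
So the memory order matches the most-significant-first order: EC 6A 0F.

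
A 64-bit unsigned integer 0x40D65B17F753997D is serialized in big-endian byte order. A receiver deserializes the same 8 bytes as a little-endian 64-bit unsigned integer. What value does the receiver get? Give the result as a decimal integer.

9050357246891644480

Stored big-endian, the bytes at ascending addresses are 40 D6 5B 17 F7 53 99 7D.
Read back as little-endian, the first byte is least significant, giving 0x7D9953F7175BD640.
0x7D9953F7175BD640 = 9050357246891644480.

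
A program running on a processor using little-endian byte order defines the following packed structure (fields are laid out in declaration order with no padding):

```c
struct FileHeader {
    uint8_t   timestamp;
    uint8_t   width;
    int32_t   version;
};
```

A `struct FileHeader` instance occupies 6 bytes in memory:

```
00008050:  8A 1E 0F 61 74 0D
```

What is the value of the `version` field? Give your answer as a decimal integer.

`version` follows `timestamp` (1 B), `width` (1 B), so it starts at offset 1 + 1 = 2 and occupies 4 bytes.
Bytes at offsets 2..5: 0F 61 74 0D.
In little-endian order the low byte comes first in memory.
Reassemble most-significant byte first: 0D 74 61 0F → 0x0D74610F.
0x0D74610F = 225730831.

225730831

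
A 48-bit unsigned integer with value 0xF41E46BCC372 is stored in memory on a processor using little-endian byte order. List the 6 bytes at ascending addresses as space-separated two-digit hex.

Split into bytes (most-significant first): F4 1E 46 BC C3 72.
In little-endian order the low byte comes first in memory.
So at ascending addresses the bytes are 72 C3 BC 46 1E F4.

72 C3 BC 46 1E F4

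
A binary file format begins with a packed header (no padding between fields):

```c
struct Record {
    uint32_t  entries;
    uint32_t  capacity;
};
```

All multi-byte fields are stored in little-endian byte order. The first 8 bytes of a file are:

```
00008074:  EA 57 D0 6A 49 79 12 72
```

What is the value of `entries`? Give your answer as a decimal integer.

1792038890

`entries` is the first field, at byte offset 0, occupying 4 bytes.
Bytes at offsets 0..3: EA 57 D0 6A.
Little-endian: lowest address holds the least-significant byte.
Reassemble most-significant byte first: 6A D0 57 EA → 0x6AD057EA.
0x6AD057EA = 1792038890.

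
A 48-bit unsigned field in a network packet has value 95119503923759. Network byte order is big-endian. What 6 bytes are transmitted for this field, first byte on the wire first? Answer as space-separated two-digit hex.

56 82 BC 3E 1A 2F

95119503923759 in hexadecimal, padded to 48 bits, is 0x5682BC3E1A2F.
Split into bytes (most-significant first): 56 82 BC 3E 1A 2F.
In big-endian order the high byte comes first in memory.
So the memory order matches the most-significant-first order: 56 82 BC 3E 1A 2F.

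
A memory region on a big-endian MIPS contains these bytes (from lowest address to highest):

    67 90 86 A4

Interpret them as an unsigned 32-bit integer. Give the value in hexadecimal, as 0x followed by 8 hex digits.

In big-endian order the high byte comes first in memory.
The bytes are already most-significant first: 0x679086A4.

0x679086A4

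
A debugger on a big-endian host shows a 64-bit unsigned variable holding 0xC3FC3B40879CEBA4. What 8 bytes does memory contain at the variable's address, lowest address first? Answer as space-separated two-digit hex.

Split into bytes (most-significant first): C3 FC 3B 40 87 9C EB A4.
Big-endian: lowest address holds the most-significant byte.
So the memory order matches the most-significant-first order: C3 FC 3B 40 87 9C EB A4.

C3 FC 3B 40 87 9C EB A4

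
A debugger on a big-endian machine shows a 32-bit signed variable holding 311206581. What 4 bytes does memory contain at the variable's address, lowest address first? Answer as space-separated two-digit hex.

12 8C A2 B5

311206581 in hexadecimal, padded to 32 bits, is 0x128CA2B5.
Split into bytes (most-significant first): 12 8C A2 B5.
Big-endian stores the most-significant byte at the lowest address.
So the memory order matches the most-significant-first order: 12 8C A2 B5.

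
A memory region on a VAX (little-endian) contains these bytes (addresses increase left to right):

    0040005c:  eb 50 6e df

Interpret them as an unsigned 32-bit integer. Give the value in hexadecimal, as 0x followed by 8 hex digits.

Little-endian stores the least-significant byte at the lowest address.
Reassemble most-significant byte first: DF 6E 50 EB → 0xDF6E50EB.

0xDF6E50EB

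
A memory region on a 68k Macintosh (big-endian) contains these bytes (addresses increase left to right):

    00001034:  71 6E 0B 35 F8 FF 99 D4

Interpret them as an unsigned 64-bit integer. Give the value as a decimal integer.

8173482700162701780

Big-endian stores the most-significant byte at the lowest address.
The bytes are already most-significant first: 0x716E0B35F8FF99D4.
0x716E0B35F8FF99D4 = 8173482700162701780.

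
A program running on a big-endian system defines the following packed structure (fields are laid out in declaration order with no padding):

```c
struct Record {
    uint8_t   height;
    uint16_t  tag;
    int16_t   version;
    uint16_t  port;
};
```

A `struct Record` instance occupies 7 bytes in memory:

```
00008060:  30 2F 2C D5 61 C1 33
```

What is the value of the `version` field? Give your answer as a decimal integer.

`version` follows `height` (1 B), `tag` (2 B), so it starts at offset 1 + 2 = 3 and occupies 2 bytes.
Bytes at offsets 3..4: D5 61.
Big-endian stores the most-significant byte at the lowest address.
The bytes are already most-significant first: 0xD561.
Top bit is set, so as a signed 16-bit value this is 0xD561 − 2^16 = -10911.

-10911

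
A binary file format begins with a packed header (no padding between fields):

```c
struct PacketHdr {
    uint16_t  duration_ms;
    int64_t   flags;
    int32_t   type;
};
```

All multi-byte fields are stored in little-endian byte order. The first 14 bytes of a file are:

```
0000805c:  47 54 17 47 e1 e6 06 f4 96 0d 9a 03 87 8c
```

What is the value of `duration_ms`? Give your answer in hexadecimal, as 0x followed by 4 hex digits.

0x5447

`duration_ms` is the first field, at byte offset 0, occupying 2 bytes.
Bytes at offsets 0..1: 47 54.
Little-endian: lowest address holds the least-significant byte.
Reassemble most-significant byte first: 54 47 → 0x5447.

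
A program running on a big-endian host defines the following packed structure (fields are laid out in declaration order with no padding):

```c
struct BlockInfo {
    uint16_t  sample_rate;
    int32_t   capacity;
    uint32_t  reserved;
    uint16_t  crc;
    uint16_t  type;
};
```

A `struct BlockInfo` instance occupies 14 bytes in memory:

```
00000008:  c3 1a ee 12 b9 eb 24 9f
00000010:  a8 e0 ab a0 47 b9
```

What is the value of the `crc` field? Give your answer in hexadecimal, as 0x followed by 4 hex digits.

0xABA0

`crc` follows `sample_rate` (2 B), `capacity` (4 B), `reserved` (4 B), so it starts at offset 2 + 4 + 4 = 10 and occupies 2 bytes.
Bytes at offsets 10..11: AB A0.
Big-endian stores the most-significant byte at the lowest address.
The bytes are already most-significant first: 0xABA0.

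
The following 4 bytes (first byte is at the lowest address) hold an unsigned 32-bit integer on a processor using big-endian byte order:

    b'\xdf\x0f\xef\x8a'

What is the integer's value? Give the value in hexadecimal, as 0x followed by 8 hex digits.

In big-endian order the high byte comes first in memory.
The bytes are already most-significant first: 0xDF0FEF8A.

0xDF0FEF8A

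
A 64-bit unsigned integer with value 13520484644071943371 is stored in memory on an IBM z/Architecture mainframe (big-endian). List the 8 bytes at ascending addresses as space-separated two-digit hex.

13520484644071943371 in hexadecimal, padded to 64 bits, is 0xBBA2692631082CCB.
Split into bytes (most-significant first): BB A2 69 26 31 08 2C CB.
In big-endian order the high byte comes first in memory.
So the memory order matches the most-significant-first order: BB A2 69 26 31 08 2C CB.

BB A2 69 26 31 08 2C CB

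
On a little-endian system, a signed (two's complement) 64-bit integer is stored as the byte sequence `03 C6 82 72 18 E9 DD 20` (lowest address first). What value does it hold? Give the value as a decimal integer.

In little-endian order the low byte comes first in memory.
Reassemble most-significant byte first: 20 DD E9 18 72 82 C6 03 → 0x20DDE9187282C603.
0x20DDE9187282C603 = 2368305270276408835.

2368305270276408835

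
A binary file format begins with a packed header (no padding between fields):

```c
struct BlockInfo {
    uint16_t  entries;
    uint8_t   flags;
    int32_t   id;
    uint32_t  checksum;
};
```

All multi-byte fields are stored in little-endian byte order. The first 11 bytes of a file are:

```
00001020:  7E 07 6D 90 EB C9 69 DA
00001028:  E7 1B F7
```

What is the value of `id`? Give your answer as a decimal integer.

`id` follows `entries` (2 B), `flags` (1 B), so it starts at offset 2 + 1 = 3 and occupies 4 bytes.
Bytes at offsets 3..6: 90 EB C9 69.
Little-endian: lowest address holds the least-significant byte.
Reassemble most-significant byte first: 69 C9 EB 90 → 0x69C9EB90.
0x69C9EB90 = 1774840720.

1774840720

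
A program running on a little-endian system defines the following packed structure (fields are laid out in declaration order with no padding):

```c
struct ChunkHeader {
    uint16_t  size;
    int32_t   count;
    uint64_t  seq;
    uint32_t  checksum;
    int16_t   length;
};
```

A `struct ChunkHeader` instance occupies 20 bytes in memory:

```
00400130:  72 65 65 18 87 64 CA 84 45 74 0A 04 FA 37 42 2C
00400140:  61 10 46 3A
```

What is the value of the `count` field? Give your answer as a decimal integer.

`count` follows `size` (2 bytes), so it starts at byte offset 2 and occupies 4 bytes.
Bytes at offsets 2..5: 65 18 87 64.
Little-endian stores the least-significant byte at the lowest address.
Reassemble most-significant byte first: 64 87 18 65 → 0x64871865.
0x64871865 = 1686575205.

1686575205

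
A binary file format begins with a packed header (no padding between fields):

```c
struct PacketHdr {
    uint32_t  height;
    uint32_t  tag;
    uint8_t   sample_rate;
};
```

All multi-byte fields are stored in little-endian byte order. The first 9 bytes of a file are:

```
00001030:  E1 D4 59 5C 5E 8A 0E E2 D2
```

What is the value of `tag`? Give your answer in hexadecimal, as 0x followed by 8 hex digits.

`tag` follows `height` (4 bytes), so it starts at byte offset 4 and occupies 4 bytes.
Bytes at offsets 4..7: 5E 8A 0E E2.
Little-endian: lowest address holds the least-significant byte.
Reassemble most-significant byte first: E2 0E 8A 5E → 0xE20E8A5E.

0xE20E8A5E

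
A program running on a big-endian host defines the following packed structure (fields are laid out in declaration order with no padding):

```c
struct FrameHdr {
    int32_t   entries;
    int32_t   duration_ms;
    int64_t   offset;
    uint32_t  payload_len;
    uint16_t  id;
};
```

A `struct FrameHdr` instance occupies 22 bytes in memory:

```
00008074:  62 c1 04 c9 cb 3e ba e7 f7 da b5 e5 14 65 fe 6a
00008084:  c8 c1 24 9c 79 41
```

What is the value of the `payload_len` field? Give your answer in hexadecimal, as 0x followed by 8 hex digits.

`payload_len` follows `entries` (4 B), `duration_ms` (4 B), `offset` (8 B), so it starts at offset 4 + 4 + 8 = 16 and occupies 4 bytes.
Bytes at offsets 16..19: C8 C1 24 9C.
Big-endian: lowest address holds the most-significant byte.
The bytes are already most-significant first: 0xC8C1249C.

0xC8C1249C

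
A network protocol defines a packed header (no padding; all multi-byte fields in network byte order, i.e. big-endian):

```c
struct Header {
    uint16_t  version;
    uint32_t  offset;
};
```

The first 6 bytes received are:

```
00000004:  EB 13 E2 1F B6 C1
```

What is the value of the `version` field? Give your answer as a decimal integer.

`version` is the first field, at byte offset 0, occupying 2 bytes.
Bytes at offsets 0..1: EB 13.
In big-endian order the high byte comes first in memory.
The bytes are already most-significant first: 0xEB13.
0xEB13 = 60179.

60179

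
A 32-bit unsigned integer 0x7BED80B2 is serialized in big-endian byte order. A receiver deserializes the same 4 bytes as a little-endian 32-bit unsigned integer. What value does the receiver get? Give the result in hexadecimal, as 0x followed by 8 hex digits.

0xB280ED7B

Stored big-endian, the bytes at ascending addresses are 7B ED 80 B2.
Read back as little-endian, the first byte is least significant, giving 0xB280ED7B.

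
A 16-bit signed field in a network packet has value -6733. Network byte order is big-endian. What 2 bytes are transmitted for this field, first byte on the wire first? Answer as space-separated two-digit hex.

E5 B3

Two's complement of -6733 in 16 bits: 6733 = 0x1A4D; invert → 0xE5B2; add 1 → 0xE5B3.
Split into bytes (most-significant first): E5 B3.
Big-endian stores the most-significant byte at the lowest address.
So the memory order matches the most-significant-first order: E5 B3.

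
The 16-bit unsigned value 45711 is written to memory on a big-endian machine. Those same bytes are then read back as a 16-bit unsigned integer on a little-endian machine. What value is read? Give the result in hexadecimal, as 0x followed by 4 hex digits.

0x8FB2

45711 in 16-bit hexadecimal is 0xB28F.
Stored big-endian, the bytes at ascending addresses are B2 8F.
Read back as little-endian, the first byte is least significant, giving 0x8FB2.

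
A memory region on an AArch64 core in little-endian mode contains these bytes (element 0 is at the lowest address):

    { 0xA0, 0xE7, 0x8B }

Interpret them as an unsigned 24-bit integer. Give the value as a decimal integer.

Little-endian stores the least-significant byte at the lowest address.
Reassemble most-significant byte first: 8B E7 A0 → 0x8BE7A0.
0x8BE7A0 = 9168800.

9168800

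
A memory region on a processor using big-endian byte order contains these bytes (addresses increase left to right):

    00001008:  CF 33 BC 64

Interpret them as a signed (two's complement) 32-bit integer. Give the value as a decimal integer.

Big-endian: lowest address holds the most-significant byte.
The bytes are already most-significant first: 0xCF33BC64.
Top bit is set, so as a signed 32-bit value this is 0xCF33BC64 − 2^32 = -818693020.

-818693020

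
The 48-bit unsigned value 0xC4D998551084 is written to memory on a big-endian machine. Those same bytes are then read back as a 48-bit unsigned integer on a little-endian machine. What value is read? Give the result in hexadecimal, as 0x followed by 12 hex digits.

0x84105598D9C4

Stored big-endian, the bytes at ascending addresses are C4 D9 98 55 10 84.
Read back as little-endian, the first byte is least significant, giving 0x84105598D9C4.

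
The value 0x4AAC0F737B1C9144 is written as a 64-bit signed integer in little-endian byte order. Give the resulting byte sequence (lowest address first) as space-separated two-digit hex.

Split into bytes (most-significant first): 4A AC 0F 73 7B 1C 91 44.
Little-endian stores the least-significant byte at the lowest address.
So at ascending addresses the bytes are 44 91 1C 7B 73 0F AC 4A.

44 91 1C 7B 73 0F AC 4A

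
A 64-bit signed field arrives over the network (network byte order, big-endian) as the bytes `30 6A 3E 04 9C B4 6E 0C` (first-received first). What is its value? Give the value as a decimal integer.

In big-endian order the high byte comes first in memory.
The bytes are already most-significant first: 0x306A3E049CB46E0C.
0x306A3E049CB46E0C = 3488669050881732108.

3488669050881732108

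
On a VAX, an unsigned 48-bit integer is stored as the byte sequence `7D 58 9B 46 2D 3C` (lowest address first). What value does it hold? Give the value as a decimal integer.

Little-endian stores the least-significant byte at the lowest address.
Reassemble most-significant byte first: 3C 2D 46 9B 58 7D → 0x3C2D469B587D.
0x3C2D469B587D = 66165155780733.

66165155780733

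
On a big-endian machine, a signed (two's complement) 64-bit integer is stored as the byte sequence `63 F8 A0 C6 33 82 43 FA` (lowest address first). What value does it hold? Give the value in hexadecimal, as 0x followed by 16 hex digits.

0x63F8A0C6338243FA

In big-endian order the high byte comes first in memory.
The bytes are already most-significant first: 0x63F8A0C6338243FA.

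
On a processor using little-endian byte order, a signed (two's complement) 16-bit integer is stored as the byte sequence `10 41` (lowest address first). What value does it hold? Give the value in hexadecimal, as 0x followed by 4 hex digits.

Little-endian stores the least-significant byte at the lowest address.
Reassemble most-significant byte first: 41 10 → 0x4110.

0x4110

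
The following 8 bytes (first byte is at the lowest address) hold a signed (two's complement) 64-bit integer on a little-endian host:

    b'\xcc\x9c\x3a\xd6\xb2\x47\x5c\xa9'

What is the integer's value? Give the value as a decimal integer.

In little-endian order the low byte comes first in memory.
Reassemble most-significant byte first: A9 5C 47 B2 D6 3A 9C CC → 0xA95C47B2D63A9CCC.
Top bit is set, so as a signed 64-bit value this is 0xA95C47B2D63A9CCC − 2^64 = -6243036150018433844.

-6243036150018433844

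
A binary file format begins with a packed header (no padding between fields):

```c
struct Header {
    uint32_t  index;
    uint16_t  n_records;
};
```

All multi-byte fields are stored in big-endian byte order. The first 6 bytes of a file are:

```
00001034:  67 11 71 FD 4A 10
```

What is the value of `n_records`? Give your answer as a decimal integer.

`n_records` follows `index` (4 bytes), so it starts at byte offset 4 and occupies 2 bytes.
Bytes at offsets 4..5: 4A 10.
In big-endian order the high byte comes first in memory.
The bytes are already most-significant first: 0x4A10.
0x4A10 = 18960.

18960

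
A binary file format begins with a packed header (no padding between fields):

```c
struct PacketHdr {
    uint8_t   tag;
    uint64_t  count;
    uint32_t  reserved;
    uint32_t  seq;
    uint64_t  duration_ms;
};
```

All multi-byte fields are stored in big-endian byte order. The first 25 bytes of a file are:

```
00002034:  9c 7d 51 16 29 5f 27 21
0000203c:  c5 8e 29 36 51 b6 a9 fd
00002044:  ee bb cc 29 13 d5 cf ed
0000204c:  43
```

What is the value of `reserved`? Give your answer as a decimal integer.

`reserved` follows `tag` (1 B), `count` (8 B), so it starts at offset 1 + 8 = 9 and occupies 4 bytes.
Bytes at offsets 9..12: 8E 29 36 51.
In big-endian order the high byte comes first in memory.
The bytes are already most-significant first: 0x8E293651.
0x8E293651 = 2385065553.

2385065553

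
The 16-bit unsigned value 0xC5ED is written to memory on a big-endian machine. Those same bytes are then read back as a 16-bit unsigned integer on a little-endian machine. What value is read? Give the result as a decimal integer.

Stored big-endian, the bytes at ascending addresses are C5 ED.
Read back as little-endian, the first byte is least significant, giving 0xEDC5.
0xEDC5 = 60869.

60869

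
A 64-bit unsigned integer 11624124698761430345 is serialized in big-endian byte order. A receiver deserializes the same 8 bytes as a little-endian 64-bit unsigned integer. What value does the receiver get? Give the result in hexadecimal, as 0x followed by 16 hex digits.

0x49058586D32F51A1

11624124698761430345 in 64-bit hexadecimal is 0xA1512FD386850549.
Stored big-endian, the bytes at ascending addresses are A1 51 2F D3 86 85 05 49.
Read back as little-endian, the first byte is least significant, giving 0x49058586D32F51A1.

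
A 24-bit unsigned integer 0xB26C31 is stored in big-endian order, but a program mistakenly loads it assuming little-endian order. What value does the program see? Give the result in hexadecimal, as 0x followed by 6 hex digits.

Stored big-endian, the bytes at ascending addresses are B2 6C 31.
Read back as little-endian, the first byte is least significant, giving 0x316CB2.

0x316CB2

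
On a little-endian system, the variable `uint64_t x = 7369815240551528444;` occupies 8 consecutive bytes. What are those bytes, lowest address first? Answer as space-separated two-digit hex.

7369815240551528444 in hexadecimal, padded to 64 bits, is 0x6646D7EA115577FC.
Split into bytes (most-significant first): 66 46 D7 EA 11 55 77 FC.
Little-endian stores the least-significant byte at the lowest address.
So at ascending addresses the bytes are FC 77 55 11 EA D7 46 66.

FC 77 55 11 EA D7 46 66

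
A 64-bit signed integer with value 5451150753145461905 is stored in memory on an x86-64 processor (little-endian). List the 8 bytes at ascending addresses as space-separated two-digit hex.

5451150753145461905 in hexadecimal, padded to 64 bits, is 0x4BA660BA82569C91.
Split into bytes (most-significant first): 4B A6 60 BA 82 56 9C 91.
Little-endian stores the least-significant byte at the lowest address.
So at ascending addresses the bytes are 91 9C 56 82 BA 60 A6 4B.

91 9C 56 82 BA 60 A6 4B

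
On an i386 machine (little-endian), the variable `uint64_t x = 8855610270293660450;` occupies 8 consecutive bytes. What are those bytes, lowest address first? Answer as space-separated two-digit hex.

22 93 27 2E 9F 72 E5 7A

8855610270293660450 in hexadecimal, padded to 64 bits, is 0x7AE5729F2E279322.
Split into bytes (most-significant first): 7A E5 72 9F 2E 27 93 22.
Little-endian stores the least-significant byte at the lowest address.
So at ascending addresses the bytes are 22 93 27 2E 9F 72 E5 7A.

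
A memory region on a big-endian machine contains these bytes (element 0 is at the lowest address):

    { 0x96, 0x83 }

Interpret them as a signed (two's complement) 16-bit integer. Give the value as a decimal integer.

-27005

In big-endian order the high byte comes first in memory.
The bytes are already most-significant first: 0x9683.
Top bit is set, so as a signed 16-bit value this is 0x9683 − 2^16 = -27005.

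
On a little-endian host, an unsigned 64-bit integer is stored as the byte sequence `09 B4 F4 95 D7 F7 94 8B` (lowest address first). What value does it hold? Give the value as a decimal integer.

Little-endian stores the least-significant byte at the lowest address.
Reassemble most-significant byte first: 8B 94 F7 D7 95 F4 B4 09 → 0x8B94F7D795F4B409.
0x8B94F7D795F4B409 = 10057936373131031561.

10057936373131031561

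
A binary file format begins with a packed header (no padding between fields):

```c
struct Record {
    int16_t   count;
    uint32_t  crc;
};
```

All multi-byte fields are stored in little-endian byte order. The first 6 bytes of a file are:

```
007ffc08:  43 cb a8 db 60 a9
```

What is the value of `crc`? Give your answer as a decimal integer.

2841697192

`crc` follows `count` (2 bytes), so it starts at byte offset 2 and occupies 4 bytes.
Bytes at offsets 2..5: A8 DB 60 A9.
In little-endian order the low byte comes first in memory.
Reassemble most-significant byte first: A9 60 DB A8 → 0xA960DBA8.
0xA960DBA8 = 2841697192.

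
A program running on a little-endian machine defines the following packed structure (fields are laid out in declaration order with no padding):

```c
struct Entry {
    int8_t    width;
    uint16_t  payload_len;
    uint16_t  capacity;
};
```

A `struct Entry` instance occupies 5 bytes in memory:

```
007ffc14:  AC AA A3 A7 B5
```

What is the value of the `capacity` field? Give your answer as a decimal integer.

`capacity` follows `width` (1 B), `payload_len` (2 B), so it starts at offset 1 + 2 = 3 and occupies 2 bytes.
Bytes at offsets 3..4: A7 B5.
In little-endian order the low byte comes first in memory.
Reassemble most-significant byte first: B5 A7 → 0xB5A7.
0xB5A7 = 46503.

46503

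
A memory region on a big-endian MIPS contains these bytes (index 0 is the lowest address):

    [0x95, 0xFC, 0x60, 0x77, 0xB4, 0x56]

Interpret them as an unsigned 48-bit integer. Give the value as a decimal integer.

Big-endian: lowest address holds the most-significant byte.
The bytes are already most-significant first: 0x95FC6077B456.
0x95FC6077B456 = 164911182754902.

164911182754902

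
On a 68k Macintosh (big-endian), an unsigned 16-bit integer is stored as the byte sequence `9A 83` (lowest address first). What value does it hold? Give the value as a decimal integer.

Big-endian stores the most-significant byte at the lowest address.
The bytes are already most-significant first: 0x9A83.
0x9A83 = 39555.

39555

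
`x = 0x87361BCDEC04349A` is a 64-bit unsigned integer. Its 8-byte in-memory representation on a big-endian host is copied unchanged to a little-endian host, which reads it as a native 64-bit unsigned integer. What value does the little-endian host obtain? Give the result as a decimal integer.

11111511595729761927

Stored big-endian, the bytes at ascending addresses are 87 36 1B CD EC 04 34 9A.
Read back as little-endian, the first byte is least significant, giving 0x9A3404ECCD1B3687.
0x9A3404ECCD1B3687 = 11111511595729761927.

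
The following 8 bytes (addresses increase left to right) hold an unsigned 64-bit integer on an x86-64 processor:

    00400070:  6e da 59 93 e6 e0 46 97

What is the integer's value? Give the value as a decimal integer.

Little-endian stores the least-significant byte at the lowest address.
Reassemble most-significant byte first: 97 46 E0 E6 93 59 DA 6E → 0x9746E0E69359DA6E.
0x9746E0E69359DA6E = 10900647229016103534.

10900647229016103534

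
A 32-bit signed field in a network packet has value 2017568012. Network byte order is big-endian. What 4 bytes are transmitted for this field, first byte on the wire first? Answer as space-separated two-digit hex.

2017568012 in hexadecimal, padded to 32 bits, is 0x7841A50C.
Split into bytes (most-significant first): 78 41 A5 0C.
In big-endian order the high byte comes first in memory.
So the memory order matches the most-significant-first order: 78 41 A5 0C.

78 41 A5 0C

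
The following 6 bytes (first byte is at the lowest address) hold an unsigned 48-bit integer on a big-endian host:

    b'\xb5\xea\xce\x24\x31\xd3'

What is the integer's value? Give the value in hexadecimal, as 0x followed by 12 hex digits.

Big-endian stores the most-significant byte at the lowest address.
The bytes are already most-significant first: 0xB5EACE2431D3.

0xB5EACE2431D3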